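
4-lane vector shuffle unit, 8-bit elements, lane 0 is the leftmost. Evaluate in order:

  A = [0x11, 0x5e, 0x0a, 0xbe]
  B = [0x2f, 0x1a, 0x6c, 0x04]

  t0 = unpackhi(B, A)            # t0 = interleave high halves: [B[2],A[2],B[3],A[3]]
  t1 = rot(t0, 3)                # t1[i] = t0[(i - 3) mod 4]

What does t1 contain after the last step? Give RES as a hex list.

→ t0 |6c|0a|04|be|
→ t1 |0a|04|be|6c|

RES = [ 0x0a  0x04  0xbe  0x6c ]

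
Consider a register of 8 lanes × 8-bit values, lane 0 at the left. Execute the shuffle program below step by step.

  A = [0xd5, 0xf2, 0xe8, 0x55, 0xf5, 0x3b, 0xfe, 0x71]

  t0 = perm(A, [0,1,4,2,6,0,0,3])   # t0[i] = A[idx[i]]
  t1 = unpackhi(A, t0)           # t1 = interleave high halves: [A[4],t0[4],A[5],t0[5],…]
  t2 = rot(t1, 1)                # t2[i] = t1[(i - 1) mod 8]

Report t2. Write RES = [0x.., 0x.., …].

RES = [0x55, 0xf5, 0xfe, 0x3b, 0xd5, 0xfe, 0xd5, 0x71]

→ t0 |d5|f2|f5|e8|fe|d5|d5|55|
→ t1 |f5|fe|3b|d5|fe|d5|71|55|
→ t2 |55|f5|fe|3b|d5|fe|d5|71|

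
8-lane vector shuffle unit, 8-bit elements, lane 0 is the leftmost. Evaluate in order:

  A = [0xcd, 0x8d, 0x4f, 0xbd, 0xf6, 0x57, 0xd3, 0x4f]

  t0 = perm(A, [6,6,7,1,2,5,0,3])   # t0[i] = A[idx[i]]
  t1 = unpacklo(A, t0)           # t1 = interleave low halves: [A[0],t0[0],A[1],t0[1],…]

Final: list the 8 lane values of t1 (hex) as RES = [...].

RES = [0xcd, 0xd3, 0x8d, 0xd3, 0x4f, 0x4f, 0xbd, 0x8d]

  t0: d3 d3 4f 8d 4f 57 cd bd
  t1: cd d3 8d d3 4f 4f bd 8d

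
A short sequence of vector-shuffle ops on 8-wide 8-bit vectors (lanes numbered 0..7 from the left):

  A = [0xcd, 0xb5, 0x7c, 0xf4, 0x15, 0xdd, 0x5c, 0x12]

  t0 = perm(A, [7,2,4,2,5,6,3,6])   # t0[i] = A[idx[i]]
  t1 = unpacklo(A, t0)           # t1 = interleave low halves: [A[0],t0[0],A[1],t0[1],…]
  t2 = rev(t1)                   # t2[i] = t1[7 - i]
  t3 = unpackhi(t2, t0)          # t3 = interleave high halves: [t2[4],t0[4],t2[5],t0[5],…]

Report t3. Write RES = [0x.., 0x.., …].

RES = [ 0x7c  0xdd  0xb5  0x5c  0x12  0xf4  0xcd  0x5c ]

  t0: 12 7c 15 7c dd 5c f4 5c
  t1: cd 12 b5 7c 7c 15 f4 7c
  t2: 7c f4 15 7c 7c b5 12 cd
  t3: 7c dd b5 5c 12 f4 cd 5c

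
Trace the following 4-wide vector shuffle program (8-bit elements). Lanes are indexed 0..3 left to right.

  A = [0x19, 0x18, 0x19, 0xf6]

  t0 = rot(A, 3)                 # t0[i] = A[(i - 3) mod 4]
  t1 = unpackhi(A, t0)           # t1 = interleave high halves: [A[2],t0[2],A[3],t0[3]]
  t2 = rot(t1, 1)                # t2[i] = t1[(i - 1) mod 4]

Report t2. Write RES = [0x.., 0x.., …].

→ t0 |18|19|f6|19|
→ t1 |19|f6|f6|19|
→ t2 |19|19|f6|f6|

RES = [ 0x19  0x19  0xf6  0xf6 ]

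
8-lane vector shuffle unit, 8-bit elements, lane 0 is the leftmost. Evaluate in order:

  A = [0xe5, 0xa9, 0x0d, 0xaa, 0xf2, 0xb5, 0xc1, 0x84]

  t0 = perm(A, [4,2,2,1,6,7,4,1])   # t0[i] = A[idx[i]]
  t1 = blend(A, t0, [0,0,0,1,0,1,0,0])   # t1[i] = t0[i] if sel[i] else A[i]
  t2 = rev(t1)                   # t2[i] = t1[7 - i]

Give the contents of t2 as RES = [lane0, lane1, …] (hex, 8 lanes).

RES = [ 0x84  0xc1  0x84  0xf2  0xa9  0x0d  0xa9  0xe5 ]

  t0: f2 0d 0d a9 c1 84 f2 a9
  t1: e5 a9 0d a9 f2 84 c1 84
  t2: 84 c1 84 f2 a9 0d a9 e5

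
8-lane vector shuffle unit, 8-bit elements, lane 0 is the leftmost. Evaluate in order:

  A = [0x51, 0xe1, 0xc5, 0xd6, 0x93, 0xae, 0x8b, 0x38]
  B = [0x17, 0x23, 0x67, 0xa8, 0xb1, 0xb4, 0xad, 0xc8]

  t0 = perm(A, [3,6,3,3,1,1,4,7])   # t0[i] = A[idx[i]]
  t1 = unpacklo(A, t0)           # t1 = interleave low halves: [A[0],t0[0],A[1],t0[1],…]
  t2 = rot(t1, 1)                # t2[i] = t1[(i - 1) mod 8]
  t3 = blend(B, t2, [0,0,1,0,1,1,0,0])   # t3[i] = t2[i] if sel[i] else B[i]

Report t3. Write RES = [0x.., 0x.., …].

RES = [ 0x17  0x23  0xd6  0xa8  0x8b  0xc5  0xad  0xc8 ]

  t0: d6 8b d6 d6 e1 e1 93 38
  t1: 51 d6 e1 8b c5 d6 d6 d6
  t2: d6 51 d6 e1 8b c5 d6 d6
  t3: 17 23 d6 a8 8b c5 ad c8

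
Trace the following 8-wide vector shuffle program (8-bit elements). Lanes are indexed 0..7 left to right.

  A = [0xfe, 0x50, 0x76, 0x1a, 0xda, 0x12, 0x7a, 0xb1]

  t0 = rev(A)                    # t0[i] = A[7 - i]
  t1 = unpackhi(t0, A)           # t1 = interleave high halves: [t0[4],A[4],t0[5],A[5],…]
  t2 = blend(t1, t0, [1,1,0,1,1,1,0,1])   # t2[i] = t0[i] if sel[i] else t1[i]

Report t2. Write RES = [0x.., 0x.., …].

RES = [0xb1, 0x7a, 0x76, 0xda, 0x1a, 0x76, 0xfe, 0xfe]

t0 = [0xb1, 0x7a, 0x12, 0xda, 0x1a, 0x76, 0x50, 0xfe]
t1 = [0x1a, 0xda, 0x76, 0x12, 0x50, 0x7a, 0xfe, 0xb1]
t2 = [0xb1, 0x7a, 0x76, 0xda, 0x1a, 0x76, 0xfe, 0xfe]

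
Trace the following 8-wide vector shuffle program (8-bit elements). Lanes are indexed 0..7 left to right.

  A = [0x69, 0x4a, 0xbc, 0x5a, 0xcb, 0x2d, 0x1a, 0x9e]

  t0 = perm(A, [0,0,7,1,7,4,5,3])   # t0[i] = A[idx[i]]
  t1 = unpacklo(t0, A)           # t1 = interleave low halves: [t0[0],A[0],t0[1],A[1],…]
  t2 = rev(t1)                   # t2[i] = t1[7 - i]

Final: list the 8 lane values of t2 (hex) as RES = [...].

→ t0 |69|69|9e|4a|9e|cb|2d|5a|
→ t1 |69|69|69|4a|9e|bc|4a|5a|
→ t2 |5a|4a|bc|9e|4a|69|69|69|

RES = [ 0x5a  0x4a  0xbc  0x9e  0x4a  0x69  0x69  0x69 ]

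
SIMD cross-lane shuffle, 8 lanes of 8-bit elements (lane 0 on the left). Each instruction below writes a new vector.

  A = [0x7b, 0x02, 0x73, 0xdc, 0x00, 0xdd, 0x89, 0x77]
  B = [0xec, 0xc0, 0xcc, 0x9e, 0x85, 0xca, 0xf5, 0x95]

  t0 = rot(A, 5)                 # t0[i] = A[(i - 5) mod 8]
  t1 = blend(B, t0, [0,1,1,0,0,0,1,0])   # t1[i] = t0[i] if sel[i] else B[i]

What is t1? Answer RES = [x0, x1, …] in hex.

t0 = [0xdc, 0x00, 0xdd, 0x89, 0x77, 0x7b, 0x02, 0x73]
t1 = [0xec, 0x00, 0xdd, 0x9e, 0x85, 0xca, 0x02, 0x95]

RES = [0xec, 0x00, 0xdd, 0x9e, 0x85, 0xca, 0x02, 0x95]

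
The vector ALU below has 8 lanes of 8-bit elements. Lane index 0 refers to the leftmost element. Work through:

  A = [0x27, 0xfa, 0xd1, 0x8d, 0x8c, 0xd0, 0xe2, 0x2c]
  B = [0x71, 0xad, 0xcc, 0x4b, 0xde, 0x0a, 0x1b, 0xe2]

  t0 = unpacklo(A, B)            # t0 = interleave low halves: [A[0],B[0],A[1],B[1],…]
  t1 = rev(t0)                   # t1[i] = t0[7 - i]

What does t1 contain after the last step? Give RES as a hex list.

  t0: 27 71 fa ad d1 cc 8d 4b
  t1: 4b 8d cc d1 ad fa 71 27

RES = [0x4b, 0x8d, 0xcc, 0xd1, 0xad, 0xfa, 0x71, 0x27]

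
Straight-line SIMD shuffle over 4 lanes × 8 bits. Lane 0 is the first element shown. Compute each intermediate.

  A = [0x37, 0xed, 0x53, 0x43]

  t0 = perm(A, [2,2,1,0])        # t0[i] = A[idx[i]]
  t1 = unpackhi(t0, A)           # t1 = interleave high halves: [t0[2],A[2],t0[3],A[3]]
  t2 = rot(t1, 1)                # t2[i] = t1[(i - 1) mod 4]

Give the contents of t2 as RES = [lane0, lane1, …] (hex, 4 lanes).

RES = [ 0x43  0xed  0x53  0x37 ]

  t0: 53 53 ed 37
  t1: ed 53 37 43
  t2: 43 ed 53 37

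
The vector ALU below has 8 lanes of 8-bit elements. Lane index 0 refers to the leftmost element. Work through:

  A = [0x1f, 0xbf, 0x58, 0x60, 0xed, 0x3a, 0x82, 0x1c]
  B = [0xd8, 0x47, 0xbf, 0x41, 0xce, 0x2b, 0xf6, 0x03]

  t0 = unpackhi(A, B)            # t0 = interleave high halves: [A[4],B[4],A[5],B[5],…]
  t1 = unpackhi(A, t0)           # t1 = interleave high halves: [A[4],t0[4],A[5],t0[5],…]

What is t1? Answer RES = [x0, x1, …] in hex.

RES = [ 0xed  0x82  0x3a  0xf6  0x82  0x1c  0x1c  0x03 ]

  t0: ed ce 3a 2b 82 f6 1c 03
  t1: ed 82 3a f6 82 1c 1c 03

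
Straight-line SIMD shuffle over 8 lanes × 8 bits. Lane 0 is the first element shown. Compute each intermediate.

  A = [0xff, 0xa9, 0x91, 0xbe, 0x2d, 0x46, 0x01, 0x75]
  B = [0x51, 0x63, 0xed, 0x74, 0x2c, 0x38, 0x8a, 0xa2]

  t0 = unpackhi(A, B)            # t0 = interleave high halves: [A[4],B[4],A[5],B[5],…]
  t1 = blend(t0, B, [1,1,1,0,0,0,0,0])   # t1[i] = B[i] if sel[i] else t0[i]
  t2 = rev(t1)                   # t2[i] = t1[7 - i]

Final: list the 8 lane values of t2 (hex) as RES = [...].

  t0: 2d 2c 46 38 01 8a 75 a2
  t1: 51 63 ed 38 01 8a 75 a2
  t2: a2 75 8a 01 38 ed 63 51

RES = [0xa2, 0x75, 0x8a, 0x01, 0x38, 0xed, 0x63, 0x51]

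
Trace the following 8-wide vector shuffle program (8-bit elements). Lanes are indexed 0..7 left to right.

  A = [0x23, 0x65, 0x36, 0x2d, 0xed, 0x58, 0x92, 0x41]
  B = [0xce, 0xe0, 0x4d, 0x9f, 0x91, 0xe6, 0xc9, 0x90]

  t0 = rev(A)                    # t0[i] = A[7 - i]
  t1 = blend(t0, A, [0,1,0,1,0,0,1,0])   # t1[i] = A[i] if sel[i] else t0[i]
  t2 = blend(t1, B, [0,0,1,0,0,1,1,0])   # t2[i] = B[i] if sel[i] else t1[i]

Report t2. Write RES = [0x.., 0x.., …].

→ t0 |41|92|58|ed|2d|36|65|23|
→ t1 |41|65|58|2d|2d|36|92|23|
→ t2 |41|65|4d|2d|2d|e6|c9|23|

RES = [0x41, 0x65, 0x4d, 0x2d, 0x2d, 0xe6, 0xc9, 0x23]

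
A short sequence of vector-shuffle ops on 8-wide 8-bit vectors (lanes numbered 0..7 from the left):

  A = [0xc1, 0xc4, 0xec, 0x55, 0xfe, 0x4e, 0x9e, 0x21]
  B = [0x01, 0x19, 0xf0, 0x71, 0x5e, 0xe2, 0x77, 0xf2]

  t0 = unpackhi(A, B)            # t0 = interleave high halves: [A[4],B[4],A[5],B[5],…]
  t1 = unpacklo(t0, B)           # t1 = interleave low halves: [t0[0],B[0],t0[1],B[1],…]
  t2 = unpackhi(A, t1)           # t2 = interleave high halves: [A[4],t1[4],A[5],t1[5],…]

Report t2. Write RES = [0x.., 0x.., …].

t0 = [0xfe, 0x5e, 0x4e, 0xe2, 0x9e, 0x77, 0x21, 0xf2]
t1 = [0xfe, 0x01, 0x5e, 0x19, 0x4e, 0xf0, 0xe2, 0x71]
t2 = [0xfe, 0x4e, 0x4e, 0xf0, 0x9e, 0xe2, 0x21, 0x71]

RES = [ 0xfe  0x4e  0x4e  0xf0  0x9e  0xe2  0x21  0x71 ]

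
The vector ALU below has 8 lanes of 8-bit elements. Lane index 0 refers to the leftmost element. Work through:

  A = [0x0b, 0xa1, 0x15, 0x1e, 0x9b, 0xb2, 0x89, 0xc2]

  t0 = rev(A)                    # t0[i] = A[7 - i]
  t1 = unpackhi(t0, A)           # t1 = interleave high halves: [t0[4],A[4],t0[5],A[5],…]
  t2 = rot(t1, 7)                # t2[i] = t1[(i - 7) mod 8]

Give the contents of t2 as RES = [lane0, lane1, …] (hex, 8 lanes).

→ t0 |c2|89|b2|9b|1e|15|a1|0b|
→ t1 |1e|9b|15|b2|a1|89|0b|c2|
→ t2 |9b|15|b2|a1|89|0b|c2|1e|

RES = [0x9b, 0x15, 0xb2, 0xa1, 0x89, 0x0b, 0xc2, 0x1e]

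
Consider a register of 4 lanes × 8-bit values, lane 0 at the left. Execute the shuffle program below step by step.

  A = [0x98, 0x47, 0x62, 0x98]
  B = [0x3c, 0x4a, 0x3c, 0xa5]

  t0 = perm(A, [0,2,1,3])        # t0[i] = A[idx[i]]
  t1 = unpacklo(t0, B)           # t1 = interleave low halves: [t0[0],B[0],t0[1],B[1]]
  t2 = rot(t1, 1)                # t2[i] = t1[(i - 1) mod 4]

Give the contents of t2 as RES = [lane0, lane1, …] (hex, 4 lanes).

RES = [0x4a, 0x98, 0x3c, 0x62]

  t0: 98 62 47 98
  t1: 98 3c 62 4a
  t2: 4a 98 3c 62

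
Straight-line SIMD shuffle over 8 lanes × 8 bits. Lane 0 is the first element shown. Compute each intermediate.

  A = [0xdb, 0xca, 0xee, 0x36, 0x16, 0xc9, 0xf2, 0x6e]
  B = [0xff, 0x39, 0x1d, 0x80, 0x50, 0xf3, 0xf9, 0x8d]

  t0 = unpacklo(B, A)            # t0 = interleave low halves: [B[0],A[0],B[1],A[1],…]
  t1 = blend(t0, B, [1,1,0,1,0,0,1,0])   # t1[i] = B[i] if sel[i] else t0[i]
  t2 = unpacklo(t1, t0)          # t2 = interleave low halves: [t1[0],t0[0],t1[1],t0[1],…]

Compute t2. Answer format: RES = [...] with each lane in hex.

RES = [ 0xff  0xff  0x39  0xdb  0x39  0x39  0x80  0xca ]

  t0: ff db 39 ca 1d ee 80 36
  t1: ff 39 39 80 1d ee f9 36
  t2: ff ff 39 db 39 39 80 ca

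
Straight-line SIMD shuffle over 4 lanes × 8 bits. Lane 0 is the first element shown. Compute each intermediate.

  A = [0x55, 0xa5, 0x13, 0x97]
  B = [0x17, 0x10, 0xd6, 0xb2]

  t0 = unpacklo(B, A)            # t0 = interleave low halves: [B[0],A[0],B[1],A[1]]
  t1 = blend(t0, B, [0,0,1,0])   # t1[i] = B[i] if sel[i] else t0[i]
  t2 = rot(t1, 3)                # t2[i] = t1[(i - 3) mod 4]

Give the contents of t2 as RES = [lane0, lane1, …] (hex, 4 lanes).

t0 = [0x17, 0x55, 0x10, 0xa5]
t1 = [0x17, 0x55, 0xd6, 0xa5]
t2 = [0x55, 0xd6, 0xa5, 0x17]

RES = [ 0x55  0xd6  0xa5  0x17 ]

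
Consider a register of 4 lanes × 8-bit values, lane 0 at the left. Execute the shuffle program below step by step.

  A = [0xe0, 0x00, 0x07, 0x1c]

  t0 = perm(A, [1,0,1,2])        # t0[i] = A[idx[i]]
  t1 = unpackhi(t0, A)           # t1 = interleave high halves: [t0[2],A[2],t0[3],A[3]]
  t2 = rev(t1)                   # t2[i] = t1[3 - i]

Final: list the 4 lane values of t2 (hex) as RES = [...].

RES = [0x1c, 0x07, 0x07, 0x00]

→ t0 |00|e0|00|07|
→ t1 |00|07|07|1c|
→ t2 |1c|07|07|00|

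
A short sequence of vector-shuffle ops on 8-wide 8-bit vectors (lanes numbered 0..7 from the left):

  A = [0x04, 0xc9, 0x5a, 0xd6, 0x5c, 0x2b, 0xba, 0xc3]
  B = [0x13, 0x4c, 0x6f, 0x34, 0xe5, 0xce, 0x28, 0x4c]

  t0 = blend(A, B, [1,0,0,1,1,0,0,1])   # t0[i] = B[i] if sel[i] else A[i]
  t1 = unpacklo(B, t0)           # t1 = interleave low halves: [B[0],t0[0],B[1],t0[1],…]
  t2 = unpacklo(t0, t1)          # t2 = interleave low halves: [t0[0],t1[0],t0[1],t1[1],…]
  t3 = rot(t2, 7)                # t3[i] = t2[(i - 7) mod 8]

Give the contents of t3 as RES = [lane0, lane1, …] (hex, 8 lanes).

RES = [0x13, 0xc9, 0x13, 0x5a, 0x4c, 0x34, 0xc9, 0x13]

  t0: 13 c9 5a 34 e5 2b ba 4c
  t1: 13 13 4c c9 6f 5a 34 34
  t2: 13 13 c9 13 5a 4c 34 c9
  t3: 13 c9 13 5a 4c 34 c9 13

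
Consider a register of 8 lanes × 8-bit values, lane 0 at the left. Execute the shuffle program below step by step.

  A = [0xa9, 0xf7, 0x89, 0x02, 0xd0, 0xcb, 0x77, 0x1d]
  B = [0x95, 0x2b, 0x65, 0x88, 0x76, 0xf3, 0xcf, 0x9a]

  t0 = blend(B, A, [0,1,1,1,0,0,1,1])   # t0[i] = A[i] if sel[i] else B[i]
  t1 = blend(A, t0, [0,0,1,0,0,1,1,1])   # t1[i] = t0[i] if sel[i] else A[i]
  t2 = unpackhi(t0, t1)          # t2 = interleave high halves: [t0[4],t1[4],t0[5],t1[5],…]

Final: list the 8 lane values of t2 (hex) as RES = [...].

RES = [ 0x76  0xd0  0xf3  0xf3  0x77  0x77  0x1d  0x1d ]

t0 = [0x95, 0xf7, 0x89, 0x02, 0x76, 0xf3, 0x77, 0x1d]
t1 = [0xa9, 0xf7, 0x89, 0x02, 0xd0, 0xf3, 0x77, 0x1d]
t2 = [0x76, 0xd0, 0xf3, 0xf3, 0x77, 0x77, 0x1d, 0x1d]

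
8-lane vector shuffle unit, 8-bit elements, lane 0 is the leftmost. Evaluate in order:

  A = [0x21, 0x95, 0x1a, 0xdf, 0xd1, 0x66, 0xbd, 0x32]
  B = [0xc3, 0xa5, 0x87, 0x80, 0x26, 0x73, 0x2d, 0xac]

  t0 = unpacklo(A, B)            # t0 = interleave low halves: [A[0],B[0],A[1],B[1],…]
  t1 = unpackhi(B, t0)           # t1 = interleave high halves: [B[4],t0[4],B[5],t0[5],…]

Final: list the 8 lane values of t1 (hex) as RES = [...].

→ t0 |21|c3|95|a5|1a|87|df|80|
→ t1 |26|1a|73|87|2d|df|ac|80|

RES = [0x26, 0x1a, 0x73, 0x87, 0x2d, 0xdf, 0xac, 0x80]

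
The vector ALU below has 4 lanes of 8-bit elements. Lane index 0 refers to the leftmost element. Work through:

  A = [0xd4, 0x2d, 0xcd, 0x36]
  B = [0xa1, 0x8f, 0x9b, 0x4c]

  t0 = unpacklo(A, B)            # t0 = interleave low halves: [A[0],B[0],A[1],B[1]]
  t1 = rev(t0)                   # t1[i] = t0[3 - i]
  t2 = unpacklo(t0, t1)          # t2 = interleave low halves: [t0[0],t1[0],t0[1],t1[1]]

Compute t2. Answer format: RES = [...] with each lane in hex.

RES = [0xd4, 0x8f, 0xa1, 0x2d]

→ t0 |d4|a1|2d|8f|
→ t1 |8f|2d|a1|d4|
→ t2 |d4|8f|a1|2d|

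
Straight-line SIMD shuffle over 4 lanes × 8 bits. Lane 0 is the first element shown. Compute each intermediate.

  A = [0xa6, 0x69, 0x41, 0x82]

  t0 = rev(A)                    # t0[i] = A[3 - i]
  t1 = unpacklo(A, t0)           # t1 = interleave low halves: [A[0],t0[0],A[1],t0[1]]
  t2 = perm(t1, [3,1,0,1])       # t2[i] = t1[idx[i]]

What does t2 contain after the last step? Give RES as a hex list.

RES = [ 0x41  0x82  0xa6  0x82 ]

t0 = [0x82, 0x41, 0x69, 0xa6]
t1 = [0xa6, 0x82, 0x69, 0x41]
t2 = [0x41, 0x82, 0xa6, 0x82]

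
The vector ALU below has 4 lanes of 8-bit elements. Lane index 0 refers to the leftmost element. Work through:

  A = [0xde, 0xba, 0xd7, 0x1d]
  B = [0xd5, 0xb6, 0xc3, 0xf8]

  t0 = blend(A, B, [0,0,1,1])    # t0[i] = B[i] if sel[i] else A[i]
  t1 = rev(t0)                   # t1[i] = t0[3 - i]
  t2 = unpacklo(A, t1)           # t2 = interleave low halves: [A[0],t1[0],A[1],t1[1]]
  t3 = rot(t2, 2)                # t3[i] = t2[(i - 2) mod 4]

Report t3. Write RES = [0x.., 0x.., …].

RES = [ 0xba  0xc3  0xde  0xf8 ]

  t0: de ba c3 f8
  t1: f8 c3 ba de
  t2: de f8 ba c3
  t3: ba c3 de f8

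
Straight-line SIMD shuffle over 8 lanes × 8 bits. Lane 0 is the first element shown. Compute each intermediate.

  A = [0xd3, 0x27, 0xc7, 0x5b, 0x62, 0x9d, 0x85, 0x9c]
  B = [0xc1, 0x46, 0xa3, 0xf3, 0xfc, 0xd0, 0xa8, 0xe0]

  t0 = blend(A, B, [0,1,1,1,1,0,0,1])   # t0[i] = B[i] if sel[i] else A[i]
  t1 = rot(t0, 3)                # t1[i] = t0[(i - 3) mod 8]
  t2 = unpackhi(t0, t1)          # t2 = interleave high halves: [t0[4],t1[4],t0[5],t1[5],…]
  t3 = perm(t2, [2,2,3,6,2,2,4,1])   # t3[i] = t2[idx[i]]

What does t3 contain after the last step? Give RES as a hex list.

→ t0 |d3|46|a3|f3|fc|9d|85|e0|
→ t1 |9d|85|e0|d3|46|a3|f3|fc|
→ t2 |fc|46|9d|a3|85|f3|e0|fc|
→ t3 |9d|9d|a3|e0|9d|9d|85|46|

RES = [0x9d, 0x9d, 0xa3, 0xe0, 0x9d, 0x9d, 0x85, 0x46]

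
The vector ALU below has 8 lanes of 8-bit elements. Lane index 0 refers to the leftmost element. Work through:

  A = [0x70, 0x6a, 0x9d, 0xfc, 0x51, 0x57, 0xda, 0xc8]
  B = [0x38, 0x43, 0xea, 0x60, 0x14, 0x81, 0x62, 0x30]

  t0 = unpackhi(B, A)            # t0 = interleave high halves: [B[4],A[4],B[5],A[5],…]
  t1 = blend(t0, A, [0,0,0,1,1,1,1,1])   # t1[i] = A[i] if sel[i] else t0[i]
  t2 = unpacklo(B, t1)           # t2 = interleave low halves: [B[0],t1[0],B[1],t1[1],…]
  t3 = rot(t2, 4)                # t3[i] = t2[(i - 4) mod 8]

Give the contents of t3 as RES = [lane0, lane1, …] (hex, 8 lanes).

RES = [ 0xea  0x81  0x60  0xfc  0x38  0x14  0x43  0x51 ]

  t0: 14 51 81 57 62 da 30 c8
  t1: 14 51 81 fc 51 57 da c8
  t2: 38 14 43 51 ea 81 60 fc
  t3: ea 81 60 fc 38 14 43 51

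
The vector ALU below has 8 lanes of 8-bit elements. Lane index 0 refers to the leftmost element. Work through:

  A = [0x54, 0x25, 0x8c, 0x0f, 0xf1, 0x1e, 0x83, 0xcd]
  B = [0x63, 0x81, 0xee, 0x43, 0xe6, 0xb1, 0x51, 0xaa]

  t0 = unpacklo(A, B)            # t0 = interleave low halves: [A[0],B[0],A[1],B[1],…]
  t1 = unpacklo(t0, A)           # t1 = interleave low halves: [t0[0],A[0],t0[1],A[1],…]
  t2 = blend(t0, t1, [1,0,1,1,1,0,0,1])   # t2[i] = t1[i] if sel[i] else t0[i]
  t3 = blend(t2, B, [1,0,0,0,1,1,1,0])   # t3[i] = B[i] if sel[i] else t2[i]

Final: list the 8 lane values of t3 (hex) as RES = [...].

RES = [0x63, 0x63, 0x63, 0x25, 0xe6, 0xb1, 0x51, 0x0f]

  t0: 54 63 25 81 8c ee 0f 43
  t1: 54 54 63 25 25 8c 81 0f
  t2: 54 63 63 25 25 ee 0f 0f
  t3: 63 63 63 25 e6 b1 51 0f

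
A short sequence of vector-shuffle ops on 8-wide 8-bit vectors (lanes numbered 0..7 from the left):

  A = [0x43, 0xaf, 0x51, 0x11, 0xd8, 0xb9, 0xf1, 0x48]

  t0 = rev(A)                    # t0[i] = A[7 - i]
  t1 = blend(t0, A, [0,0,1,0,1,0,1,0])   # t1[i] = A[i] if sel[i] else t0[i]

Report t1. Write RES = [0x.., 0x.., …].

RES = [ 0x48  0xf1  0x51  0xd8  0xd8  0x51  0xf1  0x43 ]

→ t0 |48|f1|b9|d8|11|51|af|43|
→ t1 |48|f1|51|d8|d8|51|f1|43|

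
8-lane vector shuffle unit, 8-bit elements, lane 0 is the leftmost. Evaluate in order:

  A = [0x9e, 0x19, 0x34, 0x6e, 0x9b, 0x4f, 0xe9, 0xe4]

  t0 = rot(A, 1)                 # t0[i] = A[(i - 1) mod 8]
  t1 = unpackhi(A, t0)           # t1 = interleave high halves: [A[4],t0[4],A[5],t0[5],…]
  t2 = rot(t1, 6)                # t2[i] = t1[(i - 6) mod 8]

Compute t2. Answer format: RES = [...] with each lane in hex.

RES = [0x4f, 0x9b, 0xe9, 0x4f, 0xe4, 0xe9, 0x9b, 0x6e]

→ t0 |e4|9e|19|34|6e|9b|4f|e9|
→ t1 |9b|6e|4f|9b|e9|4f|e4|e9|
→ t2 |4f|9b|e9|4f|e4|e9|9b|6e|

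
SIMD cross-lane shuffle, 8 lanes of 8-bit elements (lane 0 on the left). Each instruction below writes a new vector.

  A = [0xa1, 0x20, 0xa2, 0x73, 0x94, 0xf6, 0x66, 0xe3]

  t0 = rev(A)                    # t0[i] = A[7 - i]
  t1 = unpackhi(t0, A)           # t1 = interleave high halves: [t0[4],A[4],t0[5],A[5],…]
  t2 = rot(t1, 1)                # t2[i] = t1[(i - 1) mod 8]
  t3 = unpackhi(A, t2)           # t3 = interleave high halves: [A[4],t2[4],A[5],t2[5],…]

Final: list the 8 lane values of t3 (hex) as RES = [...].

RES = [0x94, 0xf6, 0xf6, 0x20, 0x66, 0x66, 0xe3, 0xa1]

t0 = [0xe3, 0x66, 0xf6, 0x94, 0x73, 0xa2, 0x20, 0xa1]
t1 = [0x73, 0x94, 0xa2, 0xf6, 0x20, 0x66, 0xa1, 0xe3]
t2 = [0xe3, 0x73, 0x94, 0xa2, 0xf6, 0x20, 0x66, 0xa1]
t3 = [0x94, 0xf6, 0xf6, 0x20, 0x66, 0x66, 0xe3, 0xa1]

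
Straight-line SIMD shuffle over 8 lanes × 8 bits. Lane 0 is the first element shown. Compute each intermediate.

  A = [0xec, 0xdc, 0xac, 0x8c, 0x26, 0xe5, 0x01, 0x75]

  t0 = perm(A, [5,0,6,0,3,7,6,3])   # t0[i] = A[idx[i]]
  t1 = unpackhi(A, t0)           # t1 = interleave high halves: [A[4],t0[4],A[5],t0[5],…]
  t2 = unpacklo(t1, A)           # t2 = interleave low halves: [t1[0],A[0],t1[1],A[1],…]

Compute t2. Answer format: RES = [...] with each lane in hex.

t0 = [0xe5, 0xec, 0x01, 0xec, 0x8c, 0x75, 0x01, 0x8c]
t1 = [0x26, 0x8c, 0xe5, 0x75, 0x01, 0x01, 0x75, 0x8c]
t2 = [0x26, 0xec, 0x8c, 0xdc, 0xe5, 0xac, 0x75, 0x8c]

RES = [ 0x26  0xec  0x8c  0xdc  0xe5  0xac  0x75  0x8c ]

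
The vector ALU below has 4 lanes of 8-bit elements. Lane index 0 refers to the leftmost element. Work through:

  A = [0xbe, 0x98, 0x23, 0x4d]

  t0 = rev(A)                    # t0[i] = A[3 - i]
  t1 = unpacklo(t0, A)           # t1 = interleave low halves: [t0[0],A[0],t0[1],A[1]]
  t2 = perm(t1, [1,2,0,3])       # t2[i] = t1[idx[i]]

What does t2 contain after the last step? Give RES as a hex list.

  t0: 4d 23 98 be
  t1: 4d be 23 98
  t2: be 23 4d 98

RES = [0xbe, 0x23, 0x4d, 0x98]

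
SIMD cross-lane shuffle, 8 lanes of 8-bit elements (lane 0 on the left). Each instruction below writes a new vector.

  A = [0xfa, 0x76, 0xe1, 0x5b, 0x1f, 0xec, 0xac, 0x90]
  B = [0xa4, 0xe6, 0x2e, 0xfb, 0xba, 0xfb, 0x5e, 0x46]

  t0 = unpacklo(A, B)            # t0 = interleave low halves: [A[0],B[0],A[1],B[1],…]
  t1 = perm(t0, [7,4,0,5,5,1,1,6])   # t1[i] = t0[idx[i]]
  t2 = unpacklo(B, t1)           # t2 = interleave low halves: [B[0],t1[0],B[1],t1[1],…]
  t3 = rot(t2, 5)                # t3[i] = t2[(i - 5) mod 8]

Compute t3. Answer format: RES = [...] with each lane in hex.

  t0: fa a4 76 e6 e1 2e 5b fb
  t1: fb e1 fa 2e 2e a4 a4 5b
  t2: a4 fb e6 e1 2e fa fb 2e
  t3: e1 2e fa fb 2e a4 fb e6

RES = [0xe1, 0x2e, 0xfa, 0xfb, 0x2e, 0xa4, 0xfb, 0xe6]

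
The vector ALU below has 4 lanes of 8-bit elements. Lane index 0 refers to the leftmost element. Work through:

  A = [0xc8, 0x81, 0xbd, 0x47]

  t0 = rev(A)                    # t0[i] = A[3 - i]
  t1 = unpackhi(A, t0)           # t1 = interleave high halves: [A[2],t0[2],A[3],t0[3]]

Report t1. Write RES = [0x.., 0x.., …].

RES = [0xbd, 0x81, 0x47, 0xc8]

t0 = [0x47, 0xbd, 0x81, 0xc8]
t1 = [0xbd, 0x81, 0x47, 0xc8]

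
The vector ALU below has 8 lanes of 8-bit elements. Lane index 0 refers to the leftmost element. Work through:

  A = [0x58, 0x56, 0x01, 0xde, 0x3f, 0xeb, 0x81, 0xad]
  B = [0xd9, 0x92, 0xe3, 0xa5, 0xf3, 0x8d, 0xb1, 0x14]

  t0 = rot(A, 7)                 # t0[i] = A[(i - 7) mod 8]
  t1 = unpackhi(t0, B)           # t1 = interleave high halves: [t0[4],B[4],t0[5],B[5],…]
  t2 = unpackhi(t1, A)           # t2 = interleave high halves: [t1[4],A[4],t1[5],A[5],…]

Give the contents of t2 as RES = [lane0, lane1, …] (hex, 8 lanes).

RES = [0xad, 0x3f, 0xb1, 0xeb, 0x58, 0x81, 0x14, 0xad]

  t0: 56 01 de 3f eb 81 ad 58
  t1: eb f3 81 8d ad b1 58 14
  t2: ad 3f b1 eb 58 81 14 ad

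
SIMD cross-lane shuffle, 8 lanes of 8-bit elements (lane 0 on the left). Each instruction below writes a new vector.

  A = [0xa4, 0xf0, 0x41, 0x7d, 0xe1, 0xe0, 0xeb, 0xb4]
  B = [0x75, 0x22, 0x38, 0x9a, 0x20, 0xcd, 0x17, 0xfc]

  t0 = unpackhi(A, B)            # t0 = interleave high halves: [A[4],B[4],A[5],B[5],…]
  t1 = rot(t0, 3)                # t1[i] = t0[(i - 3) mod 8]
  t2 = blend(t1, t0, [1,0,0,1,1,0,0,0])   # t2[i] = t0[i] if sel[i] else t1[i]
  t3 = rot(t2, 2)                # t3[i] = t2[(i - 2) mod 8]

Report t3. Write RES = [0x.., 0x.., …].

→ t0 |e1|20|e0|cd|eb|17|b4|fc|
→ t1 |17|b4|fc|e1|20|e0|cd|eb|
→ t2 |e1|b4|fc|cd|eb|e0|cd|eb|
→ t3 |cd|eb|e1|b4|fc|cd|eb|e0|

RES = [ 0xcd  0xeb  0xe1  0xb4  0xfc  0xcd  0xeb  0xe0 ]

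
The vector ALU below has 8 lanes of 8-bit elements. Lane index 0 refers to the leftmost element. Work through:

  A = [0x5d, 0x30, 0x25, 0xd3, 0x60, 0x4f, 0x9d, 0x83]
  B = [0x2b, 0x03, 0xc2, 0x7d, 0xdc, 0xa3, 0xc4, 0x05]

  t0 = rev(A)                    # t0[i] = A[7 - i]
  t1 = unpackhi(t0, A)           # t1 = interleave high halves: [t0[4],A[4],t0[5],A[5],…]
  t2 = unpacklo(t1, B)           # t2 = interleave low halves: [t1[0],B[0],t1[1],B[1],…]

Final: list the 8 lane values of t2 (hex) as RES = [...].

  t0: 83 9d 4f 60 d3 25 30 5d
  t1: d3 60 25 4f 30 9d 5d 83
  t2: d3 2b 60 03 25 c2 4f 7d

RES = [ 0xd3  0x2b  0x60  0x03  0x25  0xc2  0x4f  0x7d ]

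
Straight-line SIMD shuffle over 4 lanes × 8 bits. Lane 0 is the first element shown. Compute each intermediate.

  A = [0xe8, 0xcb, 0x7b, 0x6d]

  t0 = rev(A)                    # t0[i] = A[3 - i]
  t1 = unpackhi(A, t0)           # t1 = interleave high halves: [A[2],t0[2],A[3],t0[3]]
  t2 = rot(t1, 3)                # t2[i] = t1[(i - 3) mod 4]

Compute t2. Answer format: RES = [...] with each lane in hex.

t0 = [0x6d, 0x7b, 0xcb, 0xe8]
t1 = [0x7b, 0xcb, 0x6d, 0xe8]
t2 = [0xcb, 0x6d, 0xe8, 0x7b]

RES = [0xcb, 0x6d, 0xe8, 0x7b]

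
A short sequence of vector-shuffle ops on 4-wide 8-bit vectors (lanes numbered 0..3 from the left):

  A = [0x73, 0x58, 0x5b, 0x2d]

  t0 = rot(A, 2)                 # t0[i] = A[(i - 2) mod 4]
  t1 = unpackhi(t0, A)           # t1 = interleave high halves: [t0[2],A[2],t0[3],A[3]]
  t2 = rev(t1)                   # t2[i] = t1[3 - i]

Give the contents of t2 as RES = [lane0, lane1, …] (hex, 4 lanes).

RES = [ 0x2d  0x58  0x5b  0x73 ]

t0 = [0x5b, 0x2d, 0x73, 0x58]
t1 = [0x73, 0x5b, 0x58, 0x2d]
t2 = [0x2d, 0x58, 0x5b, 0x73]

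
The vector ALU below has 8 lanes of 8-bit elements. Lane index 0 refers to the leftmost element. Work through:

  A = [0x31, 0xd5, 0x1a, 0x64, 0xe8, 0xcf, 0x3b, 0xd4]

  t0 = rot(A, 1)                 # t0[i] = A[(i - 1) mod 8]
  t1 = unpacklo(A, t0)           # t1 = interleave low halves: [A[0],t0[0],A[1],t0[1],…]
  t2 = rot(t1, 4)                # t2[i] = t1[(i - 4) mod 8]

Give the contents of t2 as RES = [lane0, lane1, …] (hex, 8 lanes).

  t0: d4 31 d5 1a 64 e8 cf 3b
  t1: 31 d4 d5 31 1a d5 64 1a
  t2: 1a d5 64 1a 31 d4 d5 31

RES = [0x1a, 0xd5, 0x64, 0x1a, 0x31, 0xd4, 0xd5, 0x31]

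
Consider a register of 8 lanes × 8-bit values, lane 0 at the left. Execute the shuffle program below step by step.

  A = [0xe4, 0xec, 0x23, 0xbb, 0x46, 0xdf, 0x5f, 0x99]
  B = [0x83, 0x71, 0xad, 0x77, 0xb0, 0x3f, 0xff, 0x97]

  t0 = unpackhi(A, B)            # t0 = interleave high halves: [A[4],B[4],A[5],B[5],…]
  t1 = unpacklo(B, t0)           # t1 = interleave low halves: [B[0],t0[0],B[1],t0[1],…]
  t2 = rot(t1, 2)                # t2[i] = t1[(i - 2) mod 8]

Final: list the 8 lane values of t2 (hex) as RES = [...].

  t0: 46 b0 df 3f 5f ff 99 97
  t1: 83 46 71 b0 ad df 77 3f
  t2: 77 3f 83 46 71 b0 ad df

RES = [ 0x77  0x3f  0x83  0x46  0x71  0xb0  0xad  0xdf ]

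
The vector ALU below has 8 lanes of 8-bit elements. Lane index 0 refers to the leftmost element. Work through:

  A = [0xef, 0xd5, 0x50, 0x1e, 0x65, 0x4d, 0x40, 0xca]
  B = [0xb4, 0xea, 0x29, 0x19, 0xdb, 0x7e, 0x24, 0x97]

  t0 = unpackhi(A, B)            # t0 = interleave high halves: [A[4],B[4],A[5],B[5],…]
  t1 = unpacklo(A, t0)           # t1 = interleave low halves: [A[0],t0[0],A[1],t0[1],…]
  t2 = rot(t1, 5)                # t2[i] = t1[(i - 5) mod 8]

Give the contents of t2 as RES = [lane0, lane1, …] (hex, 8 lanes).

RES = [ 0xdb  0x50  0x4d  0x1e  0x7e  0xef  0x65  0xd5 ]

t0 = [0x65, 0xdb, 0x4d, 0x7e, 0x40, 0x24, 0xca, 0x97]
t1 = [0xef, 0x65, 0xd5, 0xdb, 0x50, 0x4d, 0x1e, 0x7e]
t2 = [0xdb, 0x50, 0x4d, 0x1e, 0x7e, 0xef, 0x65, 0xd5]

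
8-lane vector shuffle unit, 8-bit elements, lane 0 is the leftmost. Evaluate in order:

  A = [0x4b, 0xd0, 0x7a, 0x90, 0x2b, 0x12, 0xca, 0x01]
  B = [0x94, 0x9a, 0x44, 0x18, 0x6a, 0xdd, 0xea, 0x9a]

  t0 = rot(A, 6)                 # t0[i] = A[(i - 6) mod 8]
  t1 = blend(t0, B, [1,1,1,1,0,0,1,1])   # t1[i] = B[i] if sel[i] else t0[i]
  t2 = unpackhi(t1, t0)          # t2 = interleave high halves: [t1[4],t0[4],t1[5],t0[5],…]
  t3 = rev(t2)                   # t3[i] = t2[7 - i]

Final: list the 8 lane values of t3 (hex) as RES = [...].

RES = [ 0xd0  0x9a  0x4b  0xea  0x01  0x01  0xca  0xca ]

→ t0 |7a|90|2b|12|ca|01|4b|d0|
→ t1 |94|9a|44|18|ca|01|ea|9a|
→ t2 |ca|ca|01|01|ea|4b|9a|d0|
→ t3 |d0|9a|4b|ea|01|01|ca|ca|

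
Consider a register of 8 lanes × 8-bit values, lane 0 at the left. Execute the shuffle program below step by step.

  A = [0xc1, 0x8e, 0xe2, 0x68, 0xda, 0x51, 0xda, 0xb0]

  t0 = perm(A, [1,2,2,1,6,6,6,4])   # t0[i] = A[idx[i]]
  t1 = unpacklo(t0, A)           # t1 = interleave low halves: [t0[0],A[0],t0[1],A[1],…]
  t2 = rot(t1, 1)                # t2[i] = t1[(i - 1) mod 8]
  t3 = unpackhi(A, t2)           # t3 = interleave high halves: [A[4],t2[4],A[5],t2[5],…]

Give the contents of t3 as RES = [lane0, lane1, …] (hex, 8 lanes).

RES = [0xda, 0x8e, 0x51, 0xe2, 0xda, 0xe2, 0xb0, 0x8e]

→ t0 |8e|e2|e2|8e|da|da|da|da|
→ t1 |8e|c1|e2|8e|e2|e2|8e|68|
→ t2 |68|8e|c1|e2|8e|e2|e2|8e|
→ t3 |da|8e|51|e2|da|e2|b0|8e|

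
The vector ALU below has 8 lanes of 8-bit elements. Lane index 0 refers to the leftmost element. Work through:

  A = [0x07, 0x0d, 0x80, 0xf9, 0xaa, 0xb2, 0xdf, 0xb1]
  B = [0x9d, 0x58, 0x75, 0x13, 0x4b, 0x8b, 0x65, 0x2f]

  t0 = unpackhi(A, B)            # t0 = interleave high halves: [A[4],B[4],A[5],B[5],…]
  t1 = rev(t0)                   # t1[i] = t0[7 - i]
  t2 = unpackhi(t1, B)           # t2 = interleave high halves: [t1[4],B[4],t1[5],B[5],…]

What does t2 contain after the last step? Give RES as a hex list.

RES = [ 0x8b  0x4b  0xb2  0x8b  0x4b  0x65  0xaa  0x2f ]

  t0: aa 4b b2 8b df 65 b1 2f
  t1: 2f b1 65 df 8b b2 4b aa
  t2: 8b 4b b2 8b 4b 65 aa 2f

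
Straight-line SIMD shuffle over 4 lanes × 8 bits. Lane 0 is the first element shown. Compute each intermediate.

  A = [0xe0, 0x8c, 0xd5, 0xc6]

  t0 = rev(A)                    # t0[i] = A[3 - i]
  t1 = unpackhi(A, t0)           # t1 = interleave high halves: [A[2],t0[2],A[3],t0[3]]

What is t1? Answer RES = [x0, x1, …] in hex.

→ t0 |c6|d5|8c|e0|
→ t1 |d5|8c|c6|e0|

RES = [0xd5, 0x8c, 0xc6, 0xe0]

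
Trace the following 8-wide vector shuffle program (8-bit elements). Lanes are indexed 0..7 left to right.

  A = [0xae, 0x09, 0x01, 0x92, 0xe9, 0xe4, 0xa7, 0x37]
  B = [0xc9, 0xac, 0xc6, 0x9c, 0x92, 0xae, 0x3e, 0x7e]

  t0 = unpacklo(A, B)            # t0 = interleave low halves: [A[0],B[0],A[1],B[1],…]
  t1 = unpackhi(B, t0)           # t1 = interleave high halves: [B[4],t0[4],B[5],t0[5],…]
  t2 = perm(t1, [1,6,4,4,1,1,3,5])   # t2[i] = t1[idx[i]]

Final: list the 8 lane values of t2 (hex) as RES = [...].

RES = [0x01, 0x7e, 0x3e, 0x3e, 0x01, 0x01, 0xc6, 0x92]

  t0: ae c9 09 ac 01 c6 92 9c
  t1: 92 01 ae c6 3e 92 7e 9c
  t2: 01 7e 3e 3e 01 01 c6 92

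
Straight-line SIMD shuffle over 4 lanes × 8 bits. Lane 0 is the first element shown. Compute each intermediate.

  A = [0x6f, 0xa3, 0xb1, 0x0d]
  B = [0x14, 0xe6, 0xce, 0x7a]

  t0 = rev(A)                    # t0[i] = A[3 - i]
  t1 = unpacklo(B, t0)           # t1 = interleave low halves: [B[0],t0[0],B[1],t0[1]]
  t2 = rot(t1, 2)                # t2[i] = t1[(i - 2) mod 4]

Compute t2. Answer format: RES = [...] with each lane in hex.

  t0: 0d b1 a3 6f
  t1: 14 0d e6 b1
  t2: e6 b1 14 0d

RES = [0xe6, 0xb1, 0x14, 0x0d]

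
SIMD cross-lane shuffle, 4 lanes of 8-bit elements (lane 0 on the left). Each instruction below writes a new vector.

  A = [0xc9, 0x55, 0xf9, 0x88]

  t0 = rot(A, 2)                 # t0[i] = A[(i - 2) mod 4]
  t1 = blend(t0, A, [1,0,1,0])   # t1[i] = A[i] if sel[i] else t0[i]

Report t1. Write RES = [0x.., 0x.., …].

→ t0 |f9|88|c9|55|
→ t1 |c9|88|f9|55|

RES = [0xc9, 0x88, 0xf9, 0x55]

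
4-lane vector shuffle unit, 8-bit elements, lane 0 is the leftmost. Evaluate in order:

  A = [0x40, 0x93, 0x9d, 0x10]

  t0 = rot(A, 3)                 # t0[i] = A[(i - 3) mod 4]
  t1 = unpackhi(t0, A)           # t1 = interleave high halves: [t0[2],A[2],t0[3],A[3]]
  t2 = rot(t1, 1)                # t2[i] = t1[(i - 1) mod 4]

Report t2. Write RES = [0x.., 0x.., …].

t0 = [0x93, 0x9d, 0x10, 0x40]
t1 = [0x10, 0x9d, 0x40, 0x10]
t2 = [0x10, 0x10, 0x9d, 0x40]

RES = [0x10, 0x10, 0x9d, 0x40]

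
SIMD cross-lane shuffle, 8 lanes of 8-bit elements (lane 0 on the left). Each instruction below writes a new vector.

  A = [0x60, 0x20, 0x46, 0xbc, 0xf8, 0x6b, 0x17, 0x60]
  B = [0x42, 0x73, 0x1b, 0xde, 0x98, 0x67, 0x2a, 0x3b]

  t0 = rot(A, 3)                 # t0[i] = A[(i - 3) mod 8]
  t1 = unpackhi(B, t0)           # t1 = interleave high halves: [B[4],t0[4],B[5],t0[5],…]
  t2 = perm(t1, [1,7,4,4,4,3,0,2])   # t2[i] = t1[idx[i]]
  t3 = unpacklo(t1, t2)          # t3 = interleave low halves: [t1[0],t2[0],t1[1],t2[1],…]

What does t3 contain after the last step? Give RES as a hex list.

RES = [0x98, 0x20, 0x20, 0xf8, 0x67, 0x2a, 0x46, 0x2a]

  t0: 6b 17 60 60 20 46 bc f8
  t1: 98 20 67 46 2a bc 3b f8
  t2: 20 f8 2a 2a 2a 46 98 67
  t3: 98 20 20 f8 67 2a 46 2a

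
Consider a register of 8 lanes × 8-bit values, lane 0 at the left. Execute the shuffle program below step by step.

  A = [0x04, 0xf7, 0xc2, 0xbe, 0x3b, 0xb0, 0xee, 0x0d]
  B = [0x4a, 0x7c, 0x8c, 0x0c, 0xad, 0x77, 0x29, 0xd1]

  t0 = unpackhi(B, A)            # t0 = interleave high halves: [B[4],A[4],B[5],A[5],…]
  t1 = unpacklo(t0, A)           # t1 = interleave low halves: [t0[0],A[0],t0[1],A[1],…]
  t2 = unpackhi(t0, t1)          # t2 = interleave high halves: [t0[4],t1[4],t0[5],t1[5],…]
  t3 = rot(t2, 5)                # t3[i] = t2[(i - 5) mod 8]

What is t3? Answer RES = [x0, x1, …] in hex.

RES = [ 0xc2  0xd1  0xb0  0x0d  0xbe  0x29  0x77  0xee ]

  t0: ad 3b 77 b0 29 ee d1 0d
  t1: ad 04 3b f7 77 c2 b0 be
  t2: 29 77 ee c2 d1 b0 0d be
  t3: c2 d1 b0 0d be 29 77 ee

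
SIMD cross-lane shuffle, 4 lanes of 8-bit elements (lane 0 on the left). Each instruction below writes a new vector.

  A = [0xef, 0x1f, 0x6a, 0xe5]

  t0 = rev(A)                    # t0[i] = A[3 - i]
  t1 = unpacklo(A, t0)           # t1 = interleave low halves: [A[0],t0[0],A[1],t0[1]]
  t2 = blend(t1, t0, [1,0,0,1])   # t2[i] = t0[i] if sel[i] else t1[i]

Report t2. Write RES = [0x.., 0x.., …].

RES = [0xe5, 0xe5, 0x1f, 0xef]

  t0: e5 6a 1f ef
  t1: ef e5 1f 6a
  t2: e5 e5 1f ef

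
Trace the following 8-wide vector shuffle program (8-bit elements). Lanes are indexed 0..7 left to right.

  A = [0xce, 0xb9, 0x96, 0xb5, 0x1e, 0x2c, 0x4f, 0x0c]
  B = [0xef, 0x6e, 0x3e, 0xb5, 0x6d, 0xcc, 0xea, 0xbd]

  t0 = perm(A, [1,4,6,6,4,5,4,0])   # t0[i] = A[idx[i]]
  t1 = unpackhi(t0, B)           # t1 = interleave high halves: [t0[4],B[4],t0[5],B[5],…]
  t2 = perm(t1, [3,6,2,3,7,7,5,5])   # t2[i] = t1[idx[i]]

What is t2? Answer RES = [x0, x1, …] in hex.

RES = [ 0xcc  0xce  0x2c  0xcc  0xbd  0xbd  0xea  0xea ]

t0 = [0xb9, 0x1e, 0x4f, 0x4f, 0x1e, 0x2c, 0x1e, 0xce]
t1 = [0x1e, 0x6d, 0x2c, 0xcc, 0x1e, 0xea, 0xce, 0xbd]
t2 = [0xcc, 0xce, 0x2c, 0xcc, 0xbd, 0xbd, 0xea, 0xea]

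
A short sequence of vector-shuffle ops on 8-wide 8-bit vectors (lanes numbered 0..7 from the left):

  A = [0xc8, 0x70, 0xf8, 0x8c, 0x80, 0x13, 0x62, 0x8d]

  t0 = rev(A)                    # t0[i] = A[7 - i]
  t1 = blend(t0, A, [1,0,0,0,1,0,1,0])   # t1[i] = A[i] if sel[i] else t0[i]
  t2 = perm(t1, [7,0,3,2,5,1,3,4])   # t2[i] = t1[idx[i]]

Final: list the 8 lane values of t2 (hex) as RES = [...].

RES = [ 0xc8  0xc8  0x80  0x13  0xf8  0x62  0x80  0x80 ]

  t0: 8d 62 13 80 8c f8 70 c8
  t1: c8 62 13 80 80 f8 62 c8
  t2: c8 c8 80 13 f8 62 80 80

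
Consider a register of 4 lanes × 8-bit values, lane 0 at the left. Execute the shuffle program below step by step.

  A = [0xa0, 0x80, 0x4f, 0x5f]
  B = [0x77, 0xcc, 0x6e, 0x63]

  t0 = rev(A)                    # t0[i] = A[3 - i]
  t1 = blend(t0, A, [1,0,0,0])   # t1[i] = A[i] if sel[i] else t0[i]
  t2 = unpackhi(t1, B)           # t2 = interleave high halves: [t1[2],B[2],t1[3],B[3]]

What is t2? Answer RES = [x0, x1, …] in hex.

RES = [ 0x80  0x6e  0xa0  0x63 ]

t0 = [0x5f, 0x4f, 0x80, 0xa0]
t1 = [0xa0, 0x4f, 0x80, 0xa0]
t2 = [0x80, 0x6e, 0xa0, 0x63]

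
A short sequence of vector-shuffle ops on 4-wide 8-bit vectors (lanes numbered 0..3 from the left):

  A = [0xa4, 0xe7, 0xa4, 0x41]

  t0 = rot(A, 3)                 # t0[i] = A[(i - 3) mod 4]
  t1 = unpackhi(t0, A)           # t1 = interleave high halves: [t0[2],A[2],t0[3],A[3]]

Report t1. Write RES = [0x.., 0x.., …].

→ t0 |e7|a4|41|a4|
→ t1 |41|a4|a4|41|

RES = [ 0x41  0xa4  0xa4  0x41 ]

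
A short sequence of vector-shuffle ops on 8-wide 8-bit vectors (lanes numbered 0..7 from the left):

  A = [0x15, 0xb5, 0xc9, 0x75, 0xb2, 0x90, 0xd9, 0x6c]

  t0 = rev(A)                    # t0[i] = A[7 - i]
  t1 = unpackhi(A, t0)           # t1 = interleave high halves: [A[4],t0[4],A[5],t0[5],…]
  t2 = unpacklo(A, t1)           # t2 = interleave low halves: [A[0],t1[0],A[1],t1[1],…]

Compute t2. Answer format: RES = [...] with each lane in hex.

t0 = [0x6c, 0xd9, 0x90, 0xb2, 0x75, 0xc9, 0xb5, 0x15]
t1 = [0xb2, 0x75, 0x90, 0xc9, 0xd9, 0xb5, 0x6c, 0x15]
t2 = [0x15, 0xb2, 0xb5, 0x75, 0xc9, 0x90, 0x75, 0xc9]

RES = [0x15, 0xb2, 0xb5, 0x75, 0xc9, 0x90, 0x75, 0xc9]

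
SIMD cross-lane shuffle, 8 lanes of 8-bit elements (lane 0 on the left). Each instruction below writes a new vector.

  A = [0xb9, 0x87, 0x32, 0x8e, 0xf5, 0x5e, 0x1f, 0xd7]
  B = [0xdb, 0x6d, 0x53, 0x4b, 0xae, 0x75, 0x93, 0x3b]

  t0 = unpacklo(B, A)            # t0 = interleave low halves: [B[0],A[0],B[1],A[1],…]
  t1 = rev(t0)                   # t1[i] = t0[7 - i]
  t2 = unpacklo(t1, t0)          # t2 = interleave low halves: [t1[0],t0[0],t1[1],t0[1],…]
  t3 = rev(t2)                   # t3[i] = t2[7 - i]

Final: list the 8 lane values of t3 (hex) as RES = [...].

  t0: db b9 6d 87 53 32 4b 8e
  t1: 8e 4b 32 53 87 6d b9 db
  t2: 8e db 4b b9 32 6d 53 87
  t3: 87 53 6d 32 b9 4b db 8e

RES = [0x87, 0x53, 0x6d, 0x32, 0xb9, 0x4b, 0xdb, 0x8e]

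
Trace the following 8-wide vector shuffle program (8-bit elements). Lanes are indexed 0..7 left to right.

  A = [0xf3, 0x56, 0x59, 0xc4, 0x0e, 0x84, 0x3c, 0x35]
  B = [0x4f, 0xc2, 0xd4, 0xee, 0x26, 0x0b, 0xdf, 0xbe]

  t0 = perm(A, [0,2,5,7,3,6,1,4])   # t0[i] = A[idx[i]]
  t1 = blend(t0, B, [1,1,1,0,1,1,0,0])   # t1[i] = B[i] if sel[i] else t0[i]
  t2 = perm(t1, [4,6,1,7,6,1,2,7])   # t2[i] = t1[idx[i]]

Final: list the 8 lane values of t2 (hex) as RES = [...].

t0 = [0xf3, 0x59, 0x84, 0x35, 0xc4, 0x3c, 0x56, 0x0e]
t1 = [0x4f, 0xc2, 0xd4, 0x35, 0x26, 0x0b, 0x56, 0x0e]
t2 = [0x26, 0x56, 0xc2, 0x0e, 0x56, 0xc2, 0xd4, 0x0e]

RES = [0x26, 0x56, 0xc2, 0x0e, 0x56, 0xc2, 0xd4, 0x0e]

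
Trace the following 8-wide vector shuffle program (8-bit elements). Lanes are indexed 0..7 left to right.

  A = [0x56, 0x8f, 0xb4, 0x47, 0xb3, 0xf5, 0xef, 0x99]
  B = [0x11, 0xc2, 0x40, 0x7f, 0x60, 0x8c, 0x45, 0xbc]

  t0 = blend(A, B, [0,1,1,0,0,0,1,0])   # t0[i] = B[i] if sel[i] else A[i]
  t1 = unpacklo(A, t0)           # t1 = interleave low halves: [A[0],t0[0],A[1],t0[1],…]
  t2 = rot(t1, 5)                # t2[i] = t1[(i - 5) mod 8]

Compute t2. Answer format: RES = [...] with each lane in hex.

  t0: 56 c2 40 47 b3 f5 45 99
  t1: 56 56 8f c2 b4 40 47 47
  t2: c2 b4 40 47 47 56 56 8f

RES = [0xc2, 0xb4, 0x40, 0x47, 0x47, 0x56, 0x56, 0x8f]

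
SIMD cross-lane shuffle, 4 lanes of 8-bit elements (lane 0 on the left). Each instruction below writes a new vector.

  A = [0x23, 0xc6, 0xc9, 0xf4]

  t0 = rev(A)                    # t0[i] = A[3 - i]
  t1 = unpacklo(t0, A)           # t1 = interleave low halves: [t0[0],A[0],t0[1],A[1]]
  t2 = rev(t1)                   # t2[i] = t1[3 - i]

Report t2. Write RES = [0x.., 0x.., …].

RES = [ 0xc6  0xc9  0x23  0xf4 ]

→ t0 |f4|c9|c6|23|
→ t1 |f4|23|c9|c6|
→ t2 |c6|c9|23|f4|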